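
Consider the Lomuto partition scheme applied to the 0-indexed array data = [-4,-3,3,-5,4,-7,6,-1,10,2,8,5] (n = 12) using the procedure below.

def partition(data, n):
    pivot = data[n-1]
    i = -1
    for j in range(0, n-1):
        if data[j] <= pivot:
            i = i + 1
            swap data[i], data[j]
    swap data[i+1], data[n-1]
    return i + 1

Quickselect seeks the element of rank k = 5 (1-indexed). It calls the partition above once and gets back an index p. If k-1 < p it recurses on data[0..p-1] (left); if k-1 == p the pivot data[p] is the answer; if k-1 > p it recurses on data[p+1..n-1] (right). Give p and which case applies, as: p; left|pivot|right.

8; left

pivot = data[11] = 5; i = -1
j=0: data[0]=-4 ≤ 5 → i=0, swap data[0],data[0] (no change) → [-4,-3,3,-5,4,-7,6,-1,10,2,8,5]
j=1: data[1]=-3 ≤ 5 → i=1, swap data[1],data[1] (no change) → [-4,-3,3,-5,4,-7,6,-1,10,2,8,5]
j=2: data[2]=3 ≤ 5 → i=2, swap data[2],data[2] (no change) → [-4,-3,3,-5,4,-7,6,-1,10,2,8,5]
j=3: data[3]=-5 ≤ 5 → i=3, swap data[3],data[3] (no change) → [-4,-3,3,-5,4,-7,6,-1,10,2,8,5]
j=4: data[4]=4 ≤ 5 → i=4, swap data[4],data[4] (no change) → [-4,-3,3,-5,4,-7,6,-1,10,2,8,5]
j=5: data[5]=-7 ≤ 5 → i=5, swap data[5],data[5] (no change) → [-4,-3,3,-5,4,-7,6,-1,10,2,8,5]
j=6: data[6]=6 > 5 → no swap
j=7: data[7]=-1 ≤ 5 → i=6, swap data[6],data[7] → [-4,-3,3,-5,4,-7,-1,6,10,2,8,5]
j=8: data[8]=10 > 5 → no swap
j=9: data[9]=2 ≤ 5 → i=7, swap data[7],data[9] → [-4,-3,3,-5,4,-7,-1,2,10,6,8,5]
j=10: data[10]=8 > 5 → no swap
final swap data[8],data[11] → [-4,-3,3,-5,4,-7,-1,2,5,6,8,10]; return 8
p = 8; k-1 = 4 < 8 ⇒ left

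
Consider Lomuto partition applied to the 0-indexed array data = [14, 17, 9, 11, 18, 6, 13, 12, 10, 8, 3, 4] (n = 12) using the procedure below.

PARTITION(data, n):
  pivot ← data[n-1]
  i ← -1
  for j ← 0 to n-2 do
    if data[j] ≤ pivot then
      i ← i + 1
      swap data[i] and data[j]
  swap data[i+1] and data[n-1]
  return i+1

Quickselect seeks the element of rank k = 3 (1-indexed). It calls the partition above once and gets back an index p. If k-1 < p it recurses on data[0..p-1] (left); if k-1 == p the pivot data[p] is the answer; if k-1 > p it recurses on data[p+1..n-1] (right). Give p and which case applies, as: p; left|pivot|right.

pivot=4, i=-1
j=0: 14>4, skip
j=1: 17>4, skip
j=2: 9>4, skip
j=3: 11>4, skip
j=4: 18>4, skip
j=5: 6>4, skip
j=6: 13>4, skip
j=7: 12>4, skip
j=8: 10>4, skip
j=9: 8>4, skip
j=10: 3≤4, i=0, swap(0,10) ⇒ [3, 17, 9, 11, 18, 6, 13, 12, 10, 8, 14, 4]
swap(1,11) ⇒ [3, 4, 9, 11, 18, 6, 13, 12, 10, 8, 14, 17]; return 1
p = 1; k-1 = 2 > 1 ⇒ right

1; right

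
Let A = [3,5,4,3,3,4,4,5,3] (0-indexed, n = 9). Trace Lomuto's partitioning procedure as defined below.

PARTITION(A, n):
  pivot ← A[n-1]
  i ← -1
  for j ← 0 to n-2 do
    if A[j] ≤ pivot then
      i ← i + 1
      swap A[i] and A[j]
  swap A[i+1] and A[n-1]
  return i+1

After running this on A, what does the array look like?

pivot=3, i=-1
j=0: 3≤3, i=0, swap(0,0) ⇒ [3,5,4,3,3,4,4,5,3]
j=1: 5>3, skip
j=2: 4>3, skip
j=3: 3≤3, i=1, swap(1,3) ⇒ [3,3,4,5,3,4,4,5,3]
j=4: 3≤3, i=2, swap(2,4) ⇒ [3,3,3,5,4,4,4,5,3]
j=5: 4>3, skip
j=6: 4>3, skip
j=7: 5>3, skip
swap(3,8) ⇒ [3,3,3,3,4,4,4,5,5]; return 3

[3,3,3,3,4,4,4,5,5]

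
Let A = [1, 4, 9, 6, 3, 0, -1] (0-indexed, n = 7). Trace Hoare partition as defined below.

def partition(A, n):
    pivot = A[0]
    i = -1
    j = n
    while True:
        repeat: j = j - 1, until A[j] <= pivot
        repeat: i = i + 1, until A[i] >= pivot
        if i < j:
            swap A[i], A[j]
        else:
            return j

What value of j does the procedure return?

pivot = A[0] = 1; i = -1, j = 7
j→6 (A[6]=-1≤1), i→0 (A[0]=1≥1); i<j, swap → [-1, 4, 9, 6, 3, 0, 1]
j→5 (A[5]=0≤1), i→1 (A[1]=4≥1); i<j, swap → [-1, 0, 9, 6, 3, 4, 1]
j→1, i→2; i≥j, return j=1. A = [-1, 0, 9, 6, 3, 4, 1]

1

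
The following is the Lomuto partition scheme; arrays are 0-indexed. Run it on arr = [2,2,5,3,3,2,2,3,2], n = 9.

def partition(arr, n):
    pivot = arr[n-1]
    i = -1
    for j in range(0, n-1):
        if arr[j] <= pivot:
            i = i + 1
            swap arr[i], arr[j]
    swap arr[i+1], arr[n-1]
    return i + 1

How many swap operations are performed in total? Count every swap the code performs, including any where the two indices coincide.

pivot = arr[8] = 2; i = -1
j=0: arr[0]=2 ≤ 2 → i=0, swap arr[0],arr[0] (no change) → [2,2,5,3,3,2,2,3,2]
j=1: arr[1]=2 ≤ 2 → i=1, swap arr[1],arr[1] (no change) → [2,2,5,3,3,2,2,3,2]
j=2: arr[2]=5 > 2 → no swap
j=3: arr[3]=3 > 2 → no swap
j=4: arr[4]=3 > 2 → no swap
j=5: arr[5]=2 ≤ 2 → i=2, swap arr[2],arr[5] → [2,2,2,3,3,5,2,3,2]
j=6: arr[6]=2 ≤ 2 → i=3, swap arr[3],arr[6] → [2,2,2,2,3,5,3,3,2]
j=7: arr[7]=3 > 2 → no swap
final swap arr[4],arr[8] → [2,2,2,2,2,5,3,3,3]; return 4

5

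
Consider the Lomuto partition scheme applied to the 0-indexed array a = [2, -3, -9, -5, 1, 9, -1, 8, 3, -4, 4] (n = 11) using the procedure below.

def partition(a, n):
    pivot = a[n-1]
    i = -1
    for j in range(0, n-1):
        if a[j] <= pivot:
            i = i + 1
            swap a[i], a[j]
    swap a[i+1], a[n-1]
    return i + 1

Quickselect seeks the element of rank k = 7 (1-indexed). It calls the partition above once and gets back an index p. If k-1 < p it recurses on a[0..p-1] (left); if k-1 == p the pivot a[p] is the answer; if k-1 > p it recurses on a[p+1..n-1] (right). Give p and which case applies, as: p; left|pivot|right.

8; left

pivot=4, i=-1
j=0: 2≤4, i=0, swap(0,0) ⇒ [2, -3, -9, -5, 1, 9, -1, 8, 3, -4, 4]
j=1: -3≤4, i=1, swap(1,1) ⇒ [2, -3, -9, -5, 1, 9, -1, 8, 3, -4, 4]
j=2: -9≤4, i=2, swap(2,2) ⇒ [2, -3, -9, -5, 1, 9, -1, 8, 3, -4, 4]
j=3: -5≤4, i=3, swap(3,3) ⇒ [2, -3, -9, -5, 1, 9, -1, 8, 3, -4, 4]
j=4: 1≤4, i=4, swap(4,4) ⇒ [2, -3, -9, -5, 1, 9, -1, 8, 3, -4, 4]
j=5: 9>4, skip
j=6: -1≤4, i=5, swap(5,6) ⇒ [2, -3, -9, -5, 1, -1, 9, 8, 3, -4, 4]
j=7: 8>4, skip
j=8: 3≤4, i=6, swap(6,8) ⇒ [2, -3, -9, -5, 1, -1, 3, 8, 9, -4, 4]
j=9: -4≤4, i=7, swap(7,9) ⇒ [2, -3, -9, -5, 1, -1, 3, -4, 9, 8, 4]
swap(8,10) ⇒ [2, -3, -9, -5, 1, -1, 3, -4, 4, 8, 9]; return 8
p = 8; k-1 = 6 < 8 ⇒ left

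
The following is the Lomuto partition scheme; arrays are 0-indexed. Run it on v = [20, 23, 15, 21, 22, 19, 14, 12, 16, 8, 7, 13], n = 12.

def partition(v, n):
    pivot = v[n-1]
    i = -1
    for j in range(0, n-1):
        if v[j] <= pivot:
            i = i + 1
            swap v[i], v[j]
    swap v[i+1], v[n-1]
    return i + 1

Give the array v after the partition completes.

[12, 8, 7, 13, 22, 19, 14, 20, 16, 23, 15, 21]

pivot=13, i=-1
j=0: 20>13, skip
j=1: 23>13, skip
j=2: 15>13, skip
j=3: 21>13, skip
j=4: 22>13, skip
j=5: 19>13, skip
j=6: 14>13, skip
j=7: 12≤13, i=0, swap(0,7) ⇒ [12, 23, 15, 21, 22, 19, 14, 20, 16, 8, 7, 13]
j=8: 16>13, skip
j=9: 8≤13, i=1, swap(1,9) ⇒ [12, 8, 15, 21, 22, 19, 14, 20, 16, 23, 7, 13]
j=10: 7≤13, i=2, swap(2,10) ⇒ [12, 8, 7, 21, 22, 19, 14, 20, 16, 23, 15, 13]
swap(3,11) ⇒ [12, 8, 7, 13, 22, 19, 14, 20, 16, 23, 15, 21]; return 3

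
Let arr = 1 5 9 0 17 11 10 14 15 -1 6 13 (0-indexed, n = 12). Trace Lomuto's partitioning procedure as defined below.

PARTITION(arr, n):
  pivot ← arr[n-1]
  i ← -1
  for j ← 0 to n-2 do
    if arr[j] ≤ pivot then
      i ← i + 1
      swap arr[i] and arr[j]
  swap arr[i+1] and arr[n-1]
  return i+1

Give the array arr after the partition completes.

pivot=13, i=-1
j=0: 1≤13, i=0, swap(0,0) ⇒ 1 5 9 0 17 11 10 14 15 -1 6 13
j=1: 5≤13, i=1, swap(1,1) ⇒ 1 5 9 0 17 11 10 14 15 -1 6 13
j=2: 9≤13, i=2, swap(2,2) ⇒ 1 5 9 0 17 11 10 14 15 -1 6 13
j=3: 0≤13, i=3, swap(3,3) ⇒ 1 5 9 0 17 11 10 14 15 -1 6 13
j=4: 17>13, skip
j=5: 11≤13, i=4, swap(4,5) ⇒ 1 5 9 0 11 17 10 14 15 -1 6 13
j=6: 10≤13, i=5, swap(5,6) ⇒ 1 5 9 0 11 10 17 14 15 -1 6 13
j=7: 14>13, skip
j=8: 15>13, skip
j=9: -1≤13, i=6, swap(6,9) ⇒ 1 5 9 0 11 10 -1 14 15 17 6 13
j=10: 6≤13, i=7, swap(7,10) ⇒ 1 5 9 0 11 10 -1 6 15 17 14 13
swap(8,11) ⇒ 1 5 9 0 11 10 -1 6 13 17 14 15; return 8

1 5 9 0 11 10 -1 6 13 17 14 15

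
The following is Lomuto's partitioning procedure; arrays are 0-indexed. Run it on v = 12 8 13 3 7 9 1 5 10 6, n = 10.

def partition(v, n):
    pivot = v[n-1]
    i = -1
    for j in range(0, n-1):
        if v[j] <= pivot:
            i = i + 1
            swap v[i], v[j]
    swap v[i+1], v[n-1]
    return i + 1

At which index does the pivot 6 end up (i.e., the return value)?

3

pivot = v[9] = 6; i = -1
j=0: v[0]=12 > 6 → no swap
j=1: v[1]=8 > 6 → no swap
j=2: v[2]=13 > 6 → no swap
j=3: v[3]=3 ≤ 6 → i=0, swap v[0],v[3] → 3 8 13 12 7 9 1 5 10 6
j=4: v[4]=7 > 6 → no swap
j=5: v[5]=9 > 6 → no swap
j=6: v[6]=1 ≤ 6 → i=1, swap v[1],v[6] → 3 1 13 12 7 9 8 5 10 6
j=7: v[7]=5 ≤ 6 → i=2, swap v[2],v[7] → 3 1 5 12 7 9 8 13 10 6
j=8: v[8]=10 > 6 → no swap
final swap v[3],v[9] → 3 1 5 6 7 9 8 13 10 12; return 3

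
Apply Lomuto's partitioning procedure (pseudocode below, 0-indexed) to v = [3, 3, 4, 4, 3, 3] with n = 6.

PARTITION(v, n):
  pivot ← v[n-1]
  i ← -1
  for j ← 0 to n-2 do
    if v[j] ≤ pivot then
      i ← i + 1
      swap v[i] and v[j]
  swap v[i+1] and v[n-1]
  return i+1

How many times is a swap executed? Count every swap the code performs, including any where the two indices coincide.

4

pivot=3, i=-1
j=0: 3≤3, i=0, swap(0,0) ⇒ [3, 3, 4, 4, 3, 3]
j=1: 3≤3, i=1, swap(1,1) ⇒ [3, 3, 4, 4, 3, 3]
j=2: 4>3, skip
j=3: 4>3, skip
j=4: 3≤3, i=2, swap(2,4) ⇒ [3, 3, 3, 4, 4, 3]
swap(3,5) ⇒ [3, 3, 3, 3, 4, 4]; return 3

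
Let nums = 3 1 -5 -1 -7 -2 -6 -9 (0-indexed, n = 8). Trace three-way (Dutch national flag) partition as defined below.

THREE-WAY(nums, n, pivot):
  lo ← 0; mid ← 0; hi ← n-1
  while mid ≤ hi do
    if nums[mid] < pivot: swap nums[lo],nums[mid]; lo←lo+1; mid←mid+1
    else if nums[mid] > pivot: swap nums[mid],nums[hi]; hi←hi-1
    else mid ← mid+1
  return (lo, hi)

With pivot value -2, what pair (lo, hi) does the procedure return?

(4, 4)

pivot = -2; lo=0, mid=0, hi=7
nums[mid]=3>-2: swap nums[0],nums[7]; hi=6 → -9 1 -5 -1 -7 -2 -6 3
nums[mid]=-9<-2: swap nums[0],nums[0]; lo=1,mid=1 → -9 1 -5 -1 -7 -2 -6 3
nums[mid]=1>-2: swap nums[1],nums[6]; hi=5 → -9 -6 -5 -1 -7 -2 1 3
nums[mid]=-6<-2: swap nums[1],nums[1]; lo=2,mid=2 → -9 -6 -5 -1 -7 -2 1 3
nums[mid]=-5<-2: swap nums[2],nums[2]; lo=3,mid=3 → -9 -6 -5 -1 -7 -2 1 3
nums[mid]=-1>-2: swap nums[3],nums[5]; hi=4 → -9 -6 -5 -2 -7 -1 1 3
nums[mid]=-2=-2: mid=4
nums[mid]=-7<-2: swap nums[3],nums[4]; lo=4,mid=5 → -9 -6 -5 -7 -2 -1 1 3
end: lo=4, hi=4; nums = -9 -6 -5 -7 -2 -1 1 3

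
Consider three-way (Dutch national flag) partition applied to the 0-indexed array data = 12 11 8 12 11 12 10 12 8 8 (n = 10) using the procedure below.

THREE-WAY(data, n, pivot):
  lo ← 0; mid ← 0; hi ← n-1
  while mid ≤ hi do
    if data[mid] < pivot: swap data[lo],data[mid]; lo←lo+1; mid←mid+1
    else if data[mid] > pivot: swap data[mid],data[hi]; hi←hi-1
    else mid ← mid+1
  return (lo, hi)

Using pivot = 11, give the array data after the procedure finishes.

pivot = 11; lo=0, mid=0, hi=9
data[mid]=12>11: swap data[0],data[9]; hi=8 → 8 11 8 12 11 12 10 12 8 12
data[mid]=8<11: swap data[0],data[0]; lo=1,mid=1 → 8 11 8 12 11 12 10 12 8 12
data[mid]=11=11: mid=2
data[mid]=8<11: swap data[1],data[2]; lo=2,mid=3 → 8 8 11 12 11 12 10 12 8 12
data[mid]=12>11: swap data[3],data[8]; hi=7 → 8 8 11 8 11 12 10 12 12 12
data[mid]=8<11: swap data[2],data[3]; lo=3,mid=4 → 8 8 8 11 11 12 10 12 12 12
data[mid]=11=11: mid=5
data[mid]=12>11: swap data[5],data[7]; hi=6 → 8 8 8 11 11 12 10 12 12 12
data[mid]=12>11: swap data[5],data[6]; hi=5 → 8 8 8 11 11 10 12 12 12 12
data[mid]=10<11: swap data[3],data[5]; lo=4,mid=6 → 8 8 8 10 11 11 12 12 12 12
end: lo=4, hi=5; data = 8 8 8 10 11 11 12 12 12 12

8 8 8 10 11 11 12 12 12 12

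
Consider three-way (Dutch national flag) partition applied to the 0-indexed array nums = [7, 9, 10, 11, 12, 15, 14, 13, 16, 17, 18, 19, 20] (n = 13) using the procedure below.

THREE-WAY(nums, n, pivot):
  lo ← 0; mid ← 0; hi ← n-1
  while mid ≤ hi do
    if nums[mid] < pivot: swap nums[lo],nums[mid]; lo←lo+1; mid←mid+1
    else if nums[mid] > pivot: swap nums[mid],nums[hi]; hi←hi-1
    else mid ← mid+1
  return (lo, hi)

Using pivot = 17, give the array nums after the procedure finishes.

[7, 9, 10, 11, 12, 15, 14, 13, 16, 17, 19, 20, 18]

lo=0 mid=0 hi=12
7<17: swap(0,0), lo=1 mid=1 ⇒ [7, 9, 10, 11, 12, 15, 14, 13, 16, 17, 18, 19, 20]
9<17: swap(1,1), lo=2 mid=2 ⇒ [7, 9, 10, 11, 12, 15, 14, 13, 16, 17, 18, 19, 20]
10<17: swap(2,2), lo=3 mid=3 ⇒ [7, 9, 10, 11, 12, 15, 14, 13, 16, 17, 18, 19, 20]
11<17: swap(3,3), lo=4 mid=4 ⇒ [7, 9, 10, 11, 12, 15, 14, 13, 16, 17, 18, 19, 20]
12<17: swap(4,4), lo=5 mid=5 ⇒ [7, 9, 10, 11, 12, 15, 14, 13, 16, 17, 18, 19, 20]
15<17: swap(5,5), lo=6 mid=6 ⇒ [7, 9, 10, 11, 12, 15, 14, 13, 16, 17, 18, 19, 20]
14<17: swap(6,6), lo=7 mid=7 ⇒ [7, 9, 10, 11, 12, 15, 14, 13, 16, 17, 18, 19, 20]
13<17: swap(7,7), lo=8 mid=8 ⇒ [7, 9, 10, 11, 12, 15, 14, 13, 16, 17, 18, 19, 20]
16<17: swap(8,8), lo=9 mid=9 ⇒ [7, 9, 10, 11, 12, 15, 14, 13, 16, 17, 18, 19, 20]
17=17: mid=10
18>17: swap(10,12), hi=11 ⇒ [7, 9, 10, 11, 12, 15, 14, 13, 16, 17, 20, 19, 18]
20>17: swap(10,11), hi=10 ⇒ [7, 9, 10, 11, 12, 15, 14, 13, 16, 17, 19, 20, 18]
19>17: swap(10,10), hi=9 ⇒ [7, 9, 10, 11, 12, 15, 14, 13, 16, 17, 19, 20, 18]
done. lo=9 hi=9; nums=[7, 9, 10, 11, 12, 15, 14, 13, 16, 17, 19, 20, 18]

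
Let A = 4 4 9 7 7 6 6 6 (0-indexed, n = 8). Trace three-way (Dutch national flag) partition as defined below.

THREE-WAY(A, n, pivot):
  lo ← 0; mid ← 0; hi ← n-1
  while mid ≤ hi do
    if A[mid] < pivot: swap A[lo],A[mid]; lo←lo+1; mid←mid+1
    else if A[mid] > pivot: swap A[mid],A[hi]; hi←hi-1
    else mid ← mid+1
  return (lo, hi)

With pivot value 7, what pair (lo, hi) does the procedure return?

(5, 6)

pivot = 7; lo=0, mid=0, hi=7
A[mid]=4<7: swap A[0],A[0]; lo=1,mid=1 → 4 4 9 7 7 6 6 6
A[mid]=4<7: swap A[1],A[1]; lo=2,mid=2 → 4 4 9 7 7 6 6 6
A[mid]=9>7: swap A[2],A[7]; hi=6 → 4 4 6 7 7 6 6 9
A[mid]=6<7: swap A[2],A[2]; lo=3,mid=3 → 4 4 6 7 7 6 6 9
A[mid]=7=7: mid=4
A[mid]=7=7: mid=5
A[mid]=6<7: swap A[3],A[5]; lo=4,mid=6 → 4 4 6 6 7 7 6 9
A[mid]=6<7: swap A[4],A[6]; lo=5,mid=7 → 4 4 6 6 6 7 7 9
end: lo=5, hi=6; A = 4 4 6 6 6 7 7 9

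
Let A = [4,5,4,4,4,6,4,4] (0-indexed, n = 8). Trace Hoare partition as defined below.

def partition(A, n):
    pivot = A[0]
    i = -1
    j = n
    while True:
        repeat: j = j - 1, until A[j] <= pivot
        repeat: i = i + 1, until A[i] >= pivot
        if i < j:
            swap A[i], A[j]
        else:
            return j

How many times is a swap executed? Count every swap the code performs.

pivot=4
j stops at 7 (4), i stops at 0 (4); swap ⇒ [4,5,4,4,4,6,4,4]
j stops at 6 (4), i stops at 1 (5); swap ⇒ [4,4,4,4,4,6,5,4]
j stops at 4 (4), i stops at 2 (4); swap ⇒ [4,4,4,4,4,6,5,4]
j stops at 3, i stops at 3; i≥j ⇒ return 3. A=[4,4,4,4,4,6,5,4]

3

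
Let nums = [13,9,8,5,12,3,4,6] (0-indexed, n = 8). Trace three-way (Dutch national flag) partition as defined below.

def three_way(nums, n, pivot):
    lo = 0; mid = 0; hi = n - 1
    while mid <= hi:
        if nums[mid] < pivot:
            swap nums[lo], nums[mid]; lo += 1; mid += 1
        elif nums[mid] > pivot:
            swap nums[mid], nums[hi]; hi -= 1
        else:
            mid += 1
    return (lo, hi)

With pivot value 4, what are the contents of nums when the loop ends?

pivot = 4; lo=0, mid=0, hi=7
nums[mid]=13>4: swap nums[0],nums[7]; hi=6 → [6,9,8,5,12,3,4,13]
nums[mid]=6>4: swap nums[0],nums[6]; hi=5 → [4,9,8,5,12,3,6,13]
nums[mid]=4=4: mid=1
nums[mid]=9>4: swap nums[1],nums[5]; hi=4 → [4,3,8,5,12,9,6,13]
nums[mid]=3<4: swap nums[0],nums[1]; lo=1,mid=2 → [3,4,8,5,12,9,6,13]
nums[mid]=8>4: swap nums[2],nums[4]; hi=3 → [3,4,12,5,8,9,6,13]
nums[mid]=12>4: swap nums[2],nums[3]; hi=2 → [3,4,5,12,8,9,6,13]
nums[mid]=5>4: swap nums[2],nums[2]; hi=1 → [3,4,5,12,8,9,6,13]
end: lo=1, hi=1; nums = [3,4,5,12,8,9,6,13]

[3,4,5,12,8,9,6,13]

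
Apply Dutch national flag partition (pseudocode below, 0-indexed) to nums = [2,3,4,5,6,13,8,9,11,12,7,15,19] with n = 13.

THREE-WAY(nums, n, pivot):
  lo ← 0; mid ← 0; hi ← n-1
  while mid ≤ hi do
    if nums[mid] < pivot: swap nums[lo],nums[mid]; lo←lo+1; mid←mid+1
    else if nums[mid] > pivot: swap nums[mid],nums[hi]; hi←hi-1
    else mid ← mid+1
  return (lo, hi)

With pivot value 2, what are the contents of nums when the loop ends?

pivot = 2; lo=0, mid=0, hi=12
nums[mid]=2=2: mid=1
nums[mid]=3>2: swap nums[1],nums[12]; hi=11 → [2,19,4,5,6,13,8,9,11,12,7,15,3]
nums[mid]=19>2: swap nums[1],nums[11]; hi=10 → [2,15,4,5,6,13,8,9,11,12,7,19,3]
nums[mid]=15>2: swap nums[1],nums[10]; hi=9 → [2,7,4,5,6,13,8,9,11,12,15,19,3]
nums[mid]=7>2: swap nums[1],nums[9]; hi=8 → [2,12,4,5,6,13,8,9,11,7,15,19,3]
nums[mid]=12>2: swap nums[1],nums[8]; hi=7 → [2,11,4,5,6,13,8,9,12,7,15,19,3]
nums[mid]=11>2: swap nums[1],nums[7]; hi=6 → [2,9,4,5,6,13,8,11,12,7,15,19,3]
nums[mid]=9>2: swap nums[1],nums[6]; hi=5 → [2,8,4,5,6,13,9,11,12,7,15,19,3]
nums[mid]=8>2: swap nums[1],nums[5]; hi=4 → [2,13,4,5,6,8,9,11,12,7,15,19,3]
nums[mid]=13>2: swap nums[1],nums[4]; hi=3 → [2,6,4,5,13,8,9,11,12,7,15,19,3]
nums[mid]=6>2: swap nums[1],nums[3]; hi=2 → [2,5,4,6,13,8,9,11,12,7,15,19,3]
nums[mid]=5>2: swap nums[1],nums[2]; hi=1 → [2,4,5,6,13,8,9,11,12,7,15,19,3]
nums[mid]=4>2: swap nums[1],nums[1]; hi=0 → [2,4,5,6,13,8,9,11,12,7,15,19,3]
end: lo=0, hi=0; nums = [2,4,5,6,13,8,9,11,12,7,15,19,3]

[2,4,5,6,13,8,9,11,12,7,15,19,3]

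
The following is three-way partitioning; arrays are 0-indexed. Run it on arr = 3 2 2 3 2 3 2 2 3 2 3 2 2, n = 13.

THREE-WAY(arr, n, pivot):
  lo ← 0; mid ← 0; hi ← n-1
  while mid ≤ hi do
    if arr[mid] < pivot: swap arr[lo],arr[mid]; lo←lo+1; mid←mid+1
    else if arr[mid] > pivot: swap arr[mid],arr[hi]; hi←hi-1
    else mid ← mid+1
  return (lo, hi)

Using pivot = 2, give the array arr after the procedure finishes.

pivot = 2; lo=0, mid=0, hi=12
arr[mid]=3>2: swap arr[0],arr[12]; hi=11 → 2 2 2 3 2 3 2 2 3 2 3 2 3
arr[mid]=2=2: mid=1
arr[mid]=2=2: mid=2
arr[mid]=2=2: mid=3
arr[mid]=3>2: swap arr[3],arr[11]; hi=10 → 2 2 2 2 2 3 2 2 3 2 3 3 3
arr[mid]=2=2: mid=4
arr[mid]=2=2: mid=5
arr[mid]=3>2: swap arr[5],arr[10]; hi=9 → 2 2 2 2 2 3 2 2 3 2 3 3 3
arr[mid]=3>2: swap arr[5],arr[9]; hi=8 → 2 2 2 2 2 2 2 2 3 3 3 3 3
arr[mid]=2=2: mid=6
arr[mid]=2=2: mid=7
arr[mid]=2=2: mid=8
arr[mid]=3>2: swap arr[8],arr[8]; hi=7 → 2 2 2 2 2 2 2 2 3 3 3 3 3
end: lo=0, hi=7; arr = 2 2 2 2 2 2 2 2 3 3 3 3 3

2 2 2 2 2 2 2 2 3 3 3 3 3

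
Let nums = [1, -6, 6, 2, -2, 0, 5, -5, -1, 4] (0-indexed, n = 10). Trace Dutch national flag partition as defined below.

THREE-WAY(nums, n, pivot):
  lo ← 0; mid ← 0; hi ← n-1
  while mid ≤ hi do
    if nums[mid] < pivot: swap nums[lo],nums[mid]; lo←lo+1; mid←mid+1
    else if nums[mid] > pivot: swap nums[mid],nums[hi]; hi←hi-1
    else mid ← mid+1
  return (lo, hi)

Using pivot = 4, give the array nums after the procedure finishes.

[1, -6, 2, -2, 0, -1, -5, 4, 5, 6]

pivot = 4; lo=0, mid=0, hi=9
nums[mid]=1<4: swap nums[0],nums[0]; lo=1,mid=1 → [1, -6, 6, 2, -2, 0, 5, -5, -1, 4]
nums[mid]=-6<4: swap nums[1],nums[1]; lo=2,mid=2 → [1, -6, 6, 2, -2, 0, 5, -5, -1, 4]
nums[mid]=6>4: swap nums[2],nums[9]; hi=8 → [1, -6, 4, 2, -2, 0, 5, -5, -1, 6]
nums[mid]=4=4: mid=3
nums[mid]=2<4: swap nums[2],nums[3]; lo=3,mid=4 → [1, -6, 2, 4, -2, 0, 5, -5, -1, 6]
nums[mid]=-2<4: swap nums[3],nums[4]; lo=4,mid=5 → [1, -6, 2, -2, 4, 0, 5, -5, -1, 6]
nums[mid]=0<4: swap nums[4],nums[5]; lo=5,mid=6 → [1, -6, 2, -2, 0, 4, 5, -5, -1, 6]
nums[mid]=5>4: swap nums[6],nums[8]; hi=7 → [1, -6, 2, -2, 0, 4, -1, -5, 5, 6]
nums[mid]=-1<4: swap nums[5],nums[6]; lo=6,mid=7 → [1, -6, 2, -2, 0, -1, 4, -5, 5, 6]
nums[mid]=-5<4: swap nums[6],nums[7]; lo=7,mid=8 → [1, -6, 2, -2, 0, -1, -5, 4, 5, 6]
end: lo=7, hi=7; nums = [1, -6, 2, -2, 0, -1, -5, 4, 5, 6]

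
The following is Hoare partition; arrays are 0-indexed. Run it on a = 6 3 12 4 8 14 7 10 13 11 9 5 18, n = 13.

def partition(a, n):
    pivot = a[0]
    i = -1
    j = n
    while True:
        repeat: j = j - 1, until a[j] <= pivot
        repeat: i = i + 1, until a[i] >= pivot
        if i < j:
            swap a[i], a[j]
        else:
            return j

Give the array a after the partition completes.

5 3 4 12 8 14 7 10 13 11 9 6 18

pivot = a[0] = 6; i = -1, j = 13
j→11 (a[11]=5≤6), i→0 (a[0]=6≥6); i<j, swap → 5 3 12 4 8 14 7 10 13 11 9 6 18
j→3 (a[3]=4≤6), i→2 (a[2]=12≥6); i<j, swap → 5 3 4 12 8 14 7 10 13 11 9 6 18
j→2, i→3; i≥j, return j=2. a = 5 3 4 12 8 14 7 10 13 11 9 6 18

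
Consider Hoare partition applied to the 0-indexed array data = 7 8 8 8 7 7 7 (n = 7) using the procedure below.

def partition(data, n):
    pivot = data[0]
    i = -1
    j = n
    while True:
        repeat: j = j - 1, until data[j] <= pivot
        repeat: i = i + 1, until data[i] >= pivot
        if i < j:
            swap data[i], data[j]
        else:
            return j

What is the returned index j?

pivot=7
j stops at 6 (7), i stops at 0 (7); swap ⇒ 7 8 8 8 7 7 7
j stops at 5 (7), i stops at 1 (8); swap ⇒ 7 7 8 8 7 8 7
j stops at 4 (7), i stops at 2 (8); swap ⇒ 7 7 7 8 8 8 7
j stops at 2, i stops at 3; i≥j ⇒ return 2. data=7 7 7 8 8 8 7

2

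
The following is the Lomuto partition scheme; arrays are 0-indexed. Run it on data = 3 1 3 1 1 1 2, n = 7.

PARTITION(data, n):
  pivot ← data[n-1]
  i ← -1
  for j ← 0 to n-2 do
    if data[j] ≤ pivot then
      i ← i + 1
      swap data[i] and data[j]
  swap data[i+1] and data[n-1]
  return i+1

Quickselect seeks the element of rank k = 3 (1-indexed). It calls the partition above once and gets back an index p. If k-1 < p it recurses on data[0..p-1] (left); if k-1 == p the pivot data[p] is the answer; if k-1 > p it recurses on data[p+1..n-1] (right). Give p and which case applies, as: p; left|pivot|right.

pivot=2, i=-1
j=0: 3>2, skip
j=1: 1≤2, i=0, swap(0,1) ⇒ 1 3 3 1 1 1 2
j=2: 3>2, skip
j=3: 1≤2, i=1, swap(1,3) ⇒ 1 1 3 3 1 1 2
j=4: 1≤2, i=2, swap(2,4) ⇒ 1 1 1 3 3 1 2
j=5: 1≤2, i=3, swap(3,5) ⇒ 1 1 1 1 3 3 2
swap(4,6) ⇒ 1 1 1 1 2 3 3; return 4
p = 4; k-1 = 2 < 4 ⇒ left

4; left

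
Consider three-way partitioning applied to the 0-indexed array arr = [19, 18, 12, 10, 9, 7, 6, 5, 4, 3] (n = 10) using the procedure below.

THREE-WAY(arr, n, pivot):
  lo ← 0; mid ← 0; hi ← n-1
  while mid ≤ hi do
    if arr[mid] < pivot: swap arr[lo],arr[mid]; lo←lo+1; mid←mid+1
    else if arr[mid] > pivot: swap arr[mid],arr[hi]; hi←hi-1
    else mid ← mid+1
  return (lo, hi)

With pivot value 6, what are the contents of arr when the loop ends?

[3, 4, 5, 6, 7, 9, 10, 12, 18, 19]

pivot = 6; lo=0, mid=0, hi=9
arr[mid]=19>6: swap arr[0],arr[9]; hi=8 → [3, 18, 12, 10, 9, 7, 6, 5, 4, 19]
arr[mid]=3<6: swap arr[0],arr[0]; lo=1,mid=1 → [3, 18, 12, 10, 9, 7, 6, 5, 4, 19]
arr[mid]=18>6: swap arr[1],arr[8]; hi=7 → [3, 4, 12, 10, 9, 7, 6, 5, 18, 19]
arr[mid]=4<6: swap arr[1],arr[1]; lo=2,mid=2 → [3, 4, 12, 10, 9, 7, 6, 5, 18, 19]
arr[mid]=12>6: swap arr[2],arr[7]; hi=6 → [3, 4, 5, 10, 9, 7, 6, 12, 18, 19]
arr[mid]=5<6: swap arr[2],arr[2]; lo=3,mid=3 → [3, 4, 5, 10, 9, 7, 6, 12, 18, 19]
arr[mid]=10>6: swap arr[3],arr[6]; hi=5 → [3, 4, 5, 6, 9, 7, 10, 12, 18, 19]
arr[mid]=6=6: mid=4
arr[mid]=9>6: swap arr[4],arr[5]; hi=4 → [3, 4, 5, 6, 7, 9, 10, 12, 18, 19]
arr[mid]=7>6: swap arr[4],arr[4]; hi=3 → [3, 4, 5, 6, 7, 9, 10, 12, 18, 19]
end: lo=3, hi=3; arr = [3, 4, 5, 6, 7, 9, 10, 12, 18, 19]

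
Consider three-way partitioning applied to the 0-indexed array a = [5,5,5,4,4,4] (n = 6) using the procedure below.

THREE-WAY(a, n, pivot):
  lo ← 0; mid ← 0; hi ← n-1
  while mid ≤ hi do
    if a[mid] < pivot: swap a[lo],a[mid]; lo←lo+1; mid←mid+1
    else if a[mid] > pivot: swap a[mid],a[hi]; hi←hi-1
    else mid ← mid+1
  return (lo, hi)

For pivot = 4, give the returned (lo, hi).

pivot = 4; lo=0, mid=0, hi=5
a[mid]=5>4: swap a[0],a[5]; hi=4 → [4,5,5,4,4,5]
a[mid]=4=4: mid=1
a[mid]=5>4: swap a[1],a[4]; hi=3 → [4,4,5,4,5,5]
a[mid]=4=4: mid=2
a[mid]=5>4: swap a[2],a[3]; hi=2 → [4,4,4,5,5,5]
a[mid]=4=4: mid=3
end: lo=0, hi=2; a = [4,4,4,5,5,5]

(0, 2)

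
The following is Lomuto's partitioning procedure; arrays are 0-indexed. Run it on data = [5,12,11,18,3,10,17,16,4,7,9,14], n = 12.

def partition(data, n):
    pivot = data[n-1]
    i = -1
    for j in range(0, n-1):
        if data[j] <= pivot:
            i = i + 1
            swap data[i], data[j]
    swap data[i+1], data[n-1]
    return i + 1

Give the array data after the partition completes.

[5,12,11,3,10,4,7,9,14,17,16,18]

pivot = data[11] = 14; i = -1
j=0: data[0]=5 ≤ 14 → i=0, swap data[0],data[0] (no change) → [5,12,11,18,3,10,17,16,4,7,9,14]
j=1: data[1]=12 ≤ 14 → i=1, swap data[1],data[1] (no change) → [5,12,11,18,3,10,17,16,4,7,9,14]
j=2: data[2]=11 ≤ 14 → i=2, swap data[2],data[2] (no change) → [5,12,11,18,3,10,17,16,4,7,9,14]
j=3: data[3]=18 > 14 → no swap
j=4: data[4]=3 ≤ 14 → i=3, swap data[3],data[4] → [5,12,11,3,18,10,17,16,4,7,9,14]
j=5: data[5]=10 ≤ 14 → i=4, swap data[4],data[5] → [5,12,11,3,10,18,17,16,4,7,9,14]
j=6: data[6]=17 > 14 → no swap
j=7: data[7]=16 > 14 → no swap
j=8: data[8]=4 ≤ 14 → i=5, swap data[5],data[8] → [5,12,11,3,10,4,17,16,18,7,9,14]
j=9: data[9]=7 ≤ 14 → i=6, swap data[6],data[9] → [5,12,11,3,10,4,7,16,18,17,9,14]
j=10: data[10]=9 ≤ 14 → i=7, swap data[7],data[10] → [5,12,11,3,10,4,7,9,18,17,16,14]
final swap data[8],data[11] → [5,12,11,3,10,4,7,9,14,17,16,18]; return 8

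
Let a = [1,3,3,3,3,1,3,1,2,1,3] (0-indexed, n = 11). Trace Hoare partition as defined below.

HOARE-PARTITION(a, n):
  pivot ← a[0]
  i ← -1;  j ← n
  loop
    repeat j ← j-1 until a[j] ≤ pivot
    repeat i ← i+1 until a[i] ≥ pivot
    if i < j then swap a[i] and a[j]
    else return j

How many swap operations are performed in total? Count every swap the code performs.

pivot = a[0] = 1; i = -1, j = 11
j→9 (a[9]=1≤1), i→0 (a[0]=1≥1); i<j, swap → [1,3,3,3,3,1,3,1,2,1,3]
j→7 (a[7]=1≤1), i→1 (a[1]=3≥1); i<j, swap → [1,1,3,3,3,1,3,3,2,1,3]
j→5 (a[5]=1≤1), i→2 (a[2]=3≥1); i<j, swap → [1,1,1,3,3,3,3,3,2,1,3]
j→2, i→3; i≥j, return j=2. a = [1,1,1,3,3,3,3,3,2,1,3]

3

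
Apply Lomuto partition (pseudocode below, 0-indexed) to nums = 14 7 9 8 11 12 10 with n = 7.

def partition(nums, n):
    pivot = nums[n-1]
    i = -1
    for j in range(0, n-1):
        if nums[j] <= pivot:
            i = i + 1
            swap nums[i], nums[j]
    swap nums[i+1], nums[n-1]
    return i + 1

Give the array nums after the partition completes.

pivot = nums[6] = 10; i = -1
j=0: nums[0]=14 > 10 → no swap
j=1: nums[1]=7 ≤ 10 → i=0, swap nums[0],nums[1] → 7 14 9 8 11 12 10
j=2: nums[2]=9 ≤ 10 → i=1, swap nums[1],nums[2] → 7 9 14 8 11 12 10
j=3: nums[3]=8 ≤ 10 → i=2, swap nums[2],nums[3] → 7 9 8 14 11 12 10
j=4: nums[4]=11 > 10 → no swap
j=5: nums[5]=12 > 10 → no swap
final swap nums[3],nums[6] → 7 9 8 10 11 12 14; return 3

7 9 8 10 11 12 14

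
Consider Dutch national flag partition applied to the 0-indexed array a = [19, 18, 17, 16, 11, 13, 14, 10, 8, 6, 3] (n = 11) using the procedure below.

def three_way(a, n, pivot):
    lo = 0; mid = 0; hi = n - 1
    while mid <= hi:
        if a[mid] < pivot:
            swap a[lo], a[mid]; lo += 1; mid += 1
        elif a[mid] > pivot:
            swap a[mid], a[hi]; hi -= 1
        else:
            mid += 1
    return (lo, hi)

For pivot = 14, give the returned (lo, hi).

pivot = 14; lo=0, mid=0, hi=10
a[mid]=19>14: swap a[0],a[10]; hi=9 → [3, 18, 17, 16, 11, 13, 14, 10, 8, 6, 19]
a[mid]=3<14: swap a[0],a[0]; lo=1,mid=1 → [3, 18, 17, 16, 11, 13, 14, 10, 8, 6, 19]
a[mid]=18>14: swap a[1],a[9]; hi=8 → [3, 6, 17, 16, 11, 13, 14, 10, 8, 18, 19]
a[mid]=6<14: swap a[1],a[1]; lo=2,mid=2 → [3, 6, 17, 16, 11, 13, 14, 10, 8, 18, 19]
a[mid]=17>14: swap a[2],a[8]; hi=7 → [3, 6, 8, 16, 11, 13, 14, 10, 17, 18, 19]
a[mid]=8<14: swap a[2],a[2]; lo=3,mid=3 → [3, 6, 8, 16, 11, 13, 14, 10, 17, 18, 19]
a[mid]=16>14: swap a[3],a[7]; hi=6 → [3, 6, 8, 10, 11, 13, 14, 16, 17, 18, 19]
a[mid]=10<14: swap a[3],a[3]; lo=4,mid=4 → [3, 6, 8, 10, 11, 13, 14, 16, 17, 18, 19]
a[mid]=11<14: swap a[4],a[4]; lo=5,mid=5 → [3, 6, 8, 10, 11, 13, 14, 16, 17, 18, 19]
a[mid]=13<14: swap a[5],a[5]; lo=6,mid=6 → [3, 6, 8, 10, 11, 13, 14, 16, 17, 18, 19]
a[mid]=14=14: mid=7
end: lo=6, hi=6; a = [3, 6, 8, 10, 11, 13, 14, 16, 17, 18, 19]

(6, 6)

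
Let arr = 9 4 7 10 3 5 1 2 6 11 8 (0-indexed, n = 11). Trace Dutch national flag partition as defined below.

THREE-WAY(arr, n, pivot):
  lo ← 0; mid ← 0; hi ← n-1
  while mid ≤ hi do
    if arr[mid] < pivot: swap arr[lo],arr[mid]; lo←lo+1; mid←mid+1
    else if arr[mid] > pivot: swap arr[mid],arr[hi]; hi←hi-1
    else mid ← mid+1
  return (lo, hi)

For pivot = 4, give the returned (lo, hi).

pivot = 4; lo=0, mid=0, hi=10
arr[mid]=9>4: swap arr[0],arr[10]; hi=9 → 8 4 7 10 3 5 1 2 6 11 9
arr[mid]=8>4: swap arr[0],arr[9]; hi=8 → 11 4 7 10 3 5 1 2 6 8 9
arr[mid]=11>4: swap arr[0],arr[8]; hi=7 → 6 4 7 10 3 5 1 2 11 8 9
arr[mid]=6>4: swap arr[0],arr[7]; hi=6 → 2 4 7 10 3 5 1 6 11 8 9
arr[mid]=2<4: swap arr[0],arr[0]; lo=1,mid=1 → 2 4 7 10 3 5 1 6 11 8 9
arr[mid]=4=4: mid=2
arr[mid]=7>4: swap arr[2],arr[6]; hi=5 → 2 4 1 10 3 5 7 6 11 8 9
arr[mid]=1<4: swap arr[1],arr[2]; lo=2,mid=3 → 2 1 4 10 3 5 7 6 11 8 9
arr[mid]=10>4: swap arr[3],arr[5]; hi=4 → 2 1 4 5 3 10 7 6 11 8 9
arr[mid]=5>4: swap arr[3],arr[4]; hi=3 → 2 1 4 3 5 10 7 6 11 8 9
arr[mid]=3<4: swap arr[2],arr[3]; lo=3,mid=4 → 2 1 3 4 5 10 7 6 11 8 9
end: lo=3, hi=3; arr = 2 1 3 4 5 10 7 6 11 8 9

(3, 3)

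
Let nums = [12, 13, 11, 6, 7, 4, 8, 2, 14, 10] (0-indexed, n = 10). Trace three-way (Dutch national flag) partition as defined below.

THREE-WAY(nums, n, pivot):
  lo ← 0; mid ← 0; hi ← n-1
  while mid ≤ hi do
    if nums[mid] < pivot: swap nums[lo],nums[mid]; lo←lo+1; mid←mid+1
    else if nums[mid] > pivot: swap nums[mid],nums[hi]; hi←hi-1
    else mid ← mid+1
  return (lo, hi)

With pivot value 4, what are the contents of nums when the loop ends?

lo=0 mid=0 hi=9
12>4: swap(0,9), hi=8 ⇒ [10, 13, 11, 6, 7, 4, 8, 2, 14, 12]
10>4: swap(0,8), hi=7 ⇒ [14, 13, 11, 6, 7, 4, 8, 2, 10, 12]
14>4: swap(0,7), hi=6 ⇒ [2, 13, 11, 6, 7, 4, 8, 14, 10, 12]
2<4: swap(0,0), lo=1 mid=1 ⇒ [2, 13, 11, 6, 7, 4, 8, 14, 10, 12]
13>4: swap(1,6), hi=5 ⇒ [2, 8, 11, 6, 7, 4, 13, 14, 10, 12]
8>4: swap(1,5), hi=4 ⇒ [2, 4, 11, 6, 7, 8, 13, 14, 10, 12]
4=4: mid=2
11>4: swap(2,4), hi=3 ⇒ [2, 4, 7, 6, 11, 8, 13, 14, 10, 12]
7>4: swap(2,3), hi=2 ⇒ [2, 4, 6, 7, 11, 8, 13, 14, 10, 12]
6>4: swap(2,2), hi=1 ⇒ [2, 4, 6, 7, 11, 8, 13, 14, 10, 12]
done. lo=1 hi=1; nums=[2, 4, 6, 7, 11, 8, 13, 14, 10, 12]

[2, 4, 6, 7, 11, 8, 13, 14, 10, 12]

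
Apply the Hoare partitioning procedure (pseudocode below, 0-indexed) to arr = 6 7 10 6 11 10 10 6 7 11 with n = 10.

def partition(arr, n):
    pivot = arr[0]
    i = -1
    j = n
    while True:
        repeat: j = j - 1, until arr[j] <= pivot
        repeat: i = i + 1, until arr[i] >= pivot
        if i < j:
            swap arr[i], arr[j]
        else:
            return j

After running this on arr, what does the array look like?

pivot=6
j stops at 7 (6), i stops at 0 (6); swap ⇒ 6 7 10 6 11 10 10 6 7 11
j stops at 3 (6), i stops at 1 (7); swap ⇒ 6 6 10 7 11 10 10 6 7 11
j stops at 1, i stops at 2; i≥j ⇒ return 1. arr=6 6 10 7 11 10 10 6 7 11

6 6 10 7 11 10 10 6 7 11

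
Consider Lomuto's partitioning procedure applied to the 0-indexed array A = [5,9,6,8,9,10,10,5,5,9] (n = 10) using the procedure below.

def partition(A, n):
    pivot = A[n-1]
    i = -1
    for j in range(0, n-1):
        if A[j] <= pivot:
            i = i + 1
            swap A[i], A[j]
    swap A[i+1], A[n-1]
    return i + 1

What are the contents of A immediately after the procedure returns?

[5,9,6,8,9,5,5,9,10,10]

pivot = A[9] = 9; i = -1
j=0: A[0]=5 ≤ 9 → i=0, swap A[0],A[0] (no change) → [5,9,6,8,9,10,10,5,5,9]
j=1: A[1]=9 ≤ 9 → i=1, swap A[1],A[1] (no change) → [5,9,6,8,9,10,10,5,5,9]
j=2: A[2]=6 ≤ 9 → i=2, swap A[2],A[2] (no change) → [5,9,6,8,9,10,10,5,5,9]
j=3: A[3]=8 ≤ 9 → i=3, swap A[3],A[3] (no change) → [5,9,6,8,9,10,10,5,5,9]
j=4: A[4]=9 ≤ 9 → i=4, swap A[4],A[4] (no change) → [5,9,6,8,9,10,10,5,5,9]
j=5: A[5]=10 > 9 → no swap
j=6: A[6]=10 > 9 → no swap
j=7: A[7]=5 ≤ 9 → i=5, swap A[5],A[7] → [5,9,6,8,9,5,10,10,5,9]
j=8: A[8]=5 ≤ 9 → i=6, swap A[6],A[8] → [5,9,6,8,9,5,5,10,10,9]
final swap A[7],A[9] → [5,9,6,8,9,5,5,9,10,10]; return 7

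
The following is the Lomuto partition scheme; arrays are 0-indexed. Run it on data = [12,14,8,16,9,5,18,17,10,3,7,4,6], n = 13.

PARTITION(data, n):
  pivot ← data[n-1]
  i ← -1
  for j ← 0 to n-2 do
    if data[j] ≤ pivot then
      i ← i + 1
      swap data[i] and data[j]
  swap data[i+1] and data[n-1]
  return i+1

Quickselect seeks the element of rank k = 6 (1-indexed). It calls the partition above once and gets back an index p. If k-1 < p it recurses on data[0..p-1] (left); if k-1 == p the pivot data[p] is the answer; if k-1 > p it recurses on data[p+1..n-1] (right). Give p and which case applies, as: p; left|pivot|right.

3; right

pivot=6, i=-1
j=0: 12>6, skip
j=1: 14>6, skip
j=2: 8>6, skip
j=3: 16>6, skip
j=4: 9>6, skip
j=5: 5≤6, i=0, swap(0,5) ⇒ [5,14,8,16,9,12,18,17,10,3,7,4,6]
j=6: 18>6, skip
j=7: 17>6, skip
j=8: 10>6, skip
j=9: 3≤6, i=1, swap(1,9) ⇒ [5,3,8,16,9,12,18,17,10,14,7,4,6]
j=10: 7>6, skip
j=11: 4≤6, i=2, swap(2,11) ⇒ [5,3,4,16,9,12,18,17,10,14,7,8,6]
swap(3,12) ⇒ [5,3,4,6,9,12,18,17,10,14,7,8,16]; return 3
p = 3; k-1 = 5 > 3 ⇒ right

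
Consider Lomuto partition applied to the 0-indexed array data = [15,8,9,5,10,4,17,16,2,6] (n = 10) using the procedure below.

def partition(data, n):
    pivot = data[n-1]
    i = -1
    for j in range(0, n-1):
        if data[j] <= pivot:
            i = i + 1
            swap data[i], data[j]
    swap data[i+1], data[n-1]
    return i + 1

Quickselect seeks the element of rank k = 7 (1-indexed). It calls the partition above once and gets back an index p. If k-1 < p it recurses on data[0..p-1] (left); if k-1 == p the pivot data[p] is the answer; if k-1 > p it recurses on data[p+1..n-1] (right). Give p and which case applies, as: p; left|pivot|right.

pivot = data[9] = 6; i = -1
j=0: data[0]=15 > 6 → no swap
j=1: data[1]=8 > 6 → no swap
j=2: data[2]=9 > 6 → no swap
j=3: data[3]=5 ≤ 6 → i=0, swap data[0],data[3] → [5,8,9,15,10,4,17,16,2,6]
j=4: data[4]=10 > 6 → no swap
j=5: data[5]=4 ≤ 6 → i=1, swap data[1],data[5] → [5,4,9,15,10,8,17,16,2,6]
j=6: data[6]=17 > 6 → no swap
j=7: data[7]=16 > 6 → no swap
j=8: data[8]=2 ≤ 6 → i=2, swap data[2],data[8] → [5,4,2,15,10,8,17,16,9,6]
final swap data[3],data[9] → [5,4,2,6,10,8,17,16,9,15]; return 3
p = 3; k-1 = 6 > 3 ⇒ right

3; right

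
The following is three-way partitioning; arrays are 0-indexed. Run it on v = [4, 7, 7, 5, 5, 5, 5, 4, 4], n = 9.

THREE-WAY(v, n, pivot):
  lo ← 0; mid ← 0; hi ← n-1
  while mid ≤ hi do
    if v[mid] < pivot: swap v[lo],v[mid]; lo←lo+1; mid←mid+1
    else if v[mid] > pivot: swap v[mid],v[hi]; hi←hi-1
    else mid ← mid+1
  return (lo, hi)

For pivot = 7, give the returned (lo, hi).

(7, 8)

pivot = 7; lo=0, mid=0, hi=8
v[mid]=4<7: swap v[0],v[0]; lo=1,mid=1 → [4, 7, 7, 5, 5, 5, 5, 4, 4]
v[mid]=7=7: mid=2
v[mid]=7=7: mid=3
v[mid]=5<7: swap v[1],v[3]; lo=2,mid=4 → [4, 5, 7, 7, 5, 5, 5, 4, 4]
v[mid]=5<7: swap v[2],v[4]; lo=3,mid=5 → [4, 5, 5, 7, 7, 5, 5, 4, 4]
v[mid]=5<7: swap v[3],v[5]; lo=4,mid=6 → [4, 5, 5, 5, 7, 7, 5, 4, 4]
v[mid]=5<7: swap v[4],v[6]; lo=5,mid=7 → [4, 5, 5, 5, 5, 7, 7, 4, 4]
v[mid]=4<7: swap v[5],v[7]; lo=6,mid=8 → [4, 5, 5, 5, 5, 4, 7, 7, 4]
v[mid]=4<7: swap v[6],v[8]; lo=7,mid=9 → [4, 5, 5, 5, 5, 4, 4, 7, 7]
end: lo=7, hi=8; v = [4, 5, 5, 5, 5, 4, 4, 7, 7]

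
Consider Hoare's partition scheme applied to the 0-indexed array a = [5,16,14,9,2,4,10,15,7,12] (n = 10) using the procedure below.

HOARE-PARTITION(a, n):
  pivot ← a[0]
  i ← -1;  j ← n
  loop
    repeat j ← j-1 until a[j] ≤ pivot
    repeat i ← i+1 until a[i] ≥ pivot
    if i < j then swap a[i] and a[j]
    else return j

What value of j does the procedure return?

pivot=5
j stops at 5 (4), i stops at 0 (5); swap ⇒ [4,16,14,9,2,5,10,15,7,12]
j stops at 4 (2), i stops at 1 (16); swap ⇒ [4,2,14,9,16,5,10,15,7,12]
j stops at 1, i stops at 2; i≥j ⇒ return 1. a=[4,2,14,9,16,5,10,15,7,12]

1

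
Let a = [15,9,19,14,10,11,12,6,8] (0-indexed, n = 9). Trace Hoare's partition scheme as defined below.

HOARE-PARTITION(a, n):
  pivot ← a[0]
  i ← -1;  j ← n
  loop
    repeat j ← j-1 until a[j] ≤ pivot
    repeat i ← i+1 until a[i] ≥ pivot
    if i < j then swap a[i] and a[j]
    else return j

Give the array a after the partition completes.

pivot = a[0] = 15; i = -1, j = 9
j→8 (a[8]=8≤15), i→0 (a[0]=15≥15); i<j, swap → [8,9,19,14,10,11,12,6,15]
j→7 (a[7]=6≤15), i→2 (a[2]=19≥15); i<j, swap → [8,9,6,14,10,11,12,19,15]
j→6, i→7; i≥j, return j=6. a = [8,9,6,14,10,11,12,19,15]

[8,9,6,14,10,11,12,19,15]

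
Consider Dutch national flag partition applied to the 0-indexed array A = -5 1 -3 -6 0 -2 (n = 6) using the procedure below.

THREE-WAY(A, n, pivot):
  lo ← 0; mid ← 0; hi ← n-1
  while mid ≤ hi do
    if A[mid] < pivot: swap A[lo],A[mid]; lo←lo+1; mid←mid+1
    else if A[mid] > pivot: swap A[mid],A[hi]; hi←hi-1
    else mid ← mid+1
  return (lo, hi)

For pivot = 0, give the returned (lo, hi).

pivot = 0; lo=0, mid=0, hi=5
A[mid]=-5<0: swap A[0],A[0]; lo=1,mid=1 → -5 1 -3 -6 0 -2
A[mid]=1>0: swap A[1],A[5]; hi=4 → -5 -2 -3 -6 0 1
A[mid]=-2<0: swap A[1],A[1]; lo=2,mid=2 → -5 -2 -3 -6 0 1
A[mid]=-3<0: swap A[2],A[2]; lo=3,mid=3 → -5 -2 -3 -6 0 1
A[mid]=-6<0: swap A[3],A[3]; lo=4,mid=4 → -5 -2 -3 -6 0 1
A[mid]=0=0: mid=5
end: lo=4, hi=4; A = -5 -2 -3 -6 0 1

(4, 4)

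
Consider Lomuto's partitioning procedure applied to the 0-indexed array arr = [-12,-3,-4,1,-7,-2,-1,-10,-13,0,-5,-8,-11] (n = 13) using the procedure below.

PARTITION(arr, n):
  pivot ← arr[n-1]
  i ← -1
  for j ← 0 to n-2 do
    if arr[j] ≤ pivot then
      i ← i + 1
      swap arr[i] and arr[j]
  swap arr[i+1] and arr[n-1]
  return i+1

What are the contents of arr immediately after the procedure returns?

pivot=-11, i=-1
j=0: -12≤-11, i=0, swap(0,0) ⇒ [-12,-3,-4,1,-7,-2,-1,-10,-13,0,-5,-8,-11]
j=1: -3>-11, skip
j=2: -4>-11, skip
j=3: 1>-11, skip
j=4: -7>-11, skip
j=5: -2>-11, skip
j=6: -1>-11, skip
j=7: -10>-11, skip
j=8: -13≤-11, i=1, swap(1,8) ⇒ [-12,-13,-4,1,-7,-2,-1,-10,-3,0,-5,-8,-11]
j=9: 0>-11, skip
j=10: -5>-11, skip
j=11: -8>-11, skip
swap(2,12) ⇒ [-12,-13,-11,1,-7,-2,-1,-10,-3,0,-5,-8,-4]; return 2

[-12,-13,-11,1,-7,-2,-1,-10,-3,0,-5,-8,-4]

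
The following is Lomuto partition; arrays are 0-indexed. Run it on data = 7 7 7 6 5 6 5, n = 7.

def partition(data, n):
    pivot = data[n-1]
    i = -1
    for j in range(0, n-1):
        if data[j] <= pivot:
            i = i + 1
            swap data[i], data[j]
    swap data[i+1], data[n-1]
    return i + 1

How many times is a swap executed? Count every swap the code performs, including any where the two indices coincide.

2

pivot = data[6] = 5; i = -1
j=0: data[0]=7 > 5 → no swap
j=1: data[1]=7 > 5 → no swap
j=2: data[2]=7 > 5 → no swap
j=3: data[3]=6 > 5 → no swap
j=4: data[4]=5 ≤ 5 → i=0, swap data[0],data[4] → 5 7 7 6 7 6 5
j=5: data[5]=6 > 5 → no swap
final swap data[1],data[6] → 5 5 7 6 7 6 7; return 1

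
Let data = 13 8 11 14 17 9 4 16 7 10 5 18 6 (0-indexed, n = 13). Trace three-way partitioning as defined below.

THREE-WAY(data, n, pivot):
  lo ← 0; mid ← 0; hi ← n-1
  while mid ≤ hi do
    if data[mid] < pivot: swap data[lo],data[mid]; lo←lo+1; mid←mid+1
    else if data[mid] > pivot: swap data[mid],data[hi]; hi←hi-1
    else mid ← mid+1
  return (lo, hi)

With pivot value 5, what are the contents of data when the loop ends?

4 5 14 17 9 11 16 7 10 8 18 6 13

lo=0 mid=0 hi=12
13>5: swap(0,12), hi=11 ⇒ 6 8 11 14 17 9 4 16 7 10 5 18 13
6>5: swap(0,11), hi=10 ⇒ 18 8 11 14 17 9 4 16 7 10 5 6 13
18>5: swap(0,10), hi=9 ⇒ 5 8 11 14 17 9 4 16 7 10 18 6 13
5=5: mid=1
8>5: swap(1,9), hi=8 ⇒ 5 10 11 14 17 9 4 16 7 8 18 6 13
10>5: swap(1,8), hi=7 ⇒ 5 7 11 14 17 9 4 16 10 8 18 6 13
7>5: swap(1,7), hi=6 ⇒ 5 16 11 14 17 9 4 7 10 8 18 6 13
16>5: swap(1,6), hi=5 ⇒ 5 4 11 14 17 9 16 7 10 8 18 6 13
4<5: swap(0,1), lo=1 mid=2 ⇒ 4 5 11 14 17 9 16 7 10 8 18 6 13
11>5: swap(2,5), hi=4 ⇒ 4 5 9 14 17 11 16 7 10 8 18 6 13
9>5: swap(2,4), hi=3 ⇒ 4 5 17 14 9 11 16 7 10 8 18 6 13
17>5: swap(2,3), hi=2 ⇒ 4 5 14 17 9 11 16 7 10 8 18 6 13
14>5: swap(2,2), hi=1 ⇒ 4 5 14 17 9 11 16 7 10 8 18 6 13
done. lo=1 hi=1; data=4 5 14 17 9 11 16 7 10 8 18 6 13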